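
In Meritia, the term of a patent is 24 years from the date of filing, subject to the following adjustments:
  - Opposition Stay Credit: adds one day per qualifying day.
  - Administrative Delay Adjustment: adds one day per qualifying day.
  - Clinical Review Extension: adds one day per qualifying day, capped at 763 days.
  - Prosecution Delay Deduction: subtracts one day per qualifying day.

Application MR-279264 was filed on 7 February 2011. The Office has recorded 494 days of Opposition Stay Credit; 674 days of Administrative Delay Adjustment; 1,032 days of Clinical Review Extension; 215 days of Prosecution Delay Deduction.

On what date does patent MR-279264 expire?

Base term: filing date + 24 years → 7 February 2035.
Opposition Stay Credit: +494 days → 15 June 2036.
Administrative Delay Adjustment: +674 days → 20 April 2038.
Clinical Review Extension: 1032 days claimed exceeds the 763-day cap, so +763 days → 22 May 2040.
Prosecution Delay Deduction: −215 days → 20 October 2039.

October 20, 2039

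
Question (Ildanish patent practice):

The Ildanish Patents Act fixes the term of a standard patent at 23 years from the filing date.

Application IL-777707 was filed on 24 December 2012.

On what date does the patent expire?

Filing date + 23 years → 24 December 2035.

December 24, 2035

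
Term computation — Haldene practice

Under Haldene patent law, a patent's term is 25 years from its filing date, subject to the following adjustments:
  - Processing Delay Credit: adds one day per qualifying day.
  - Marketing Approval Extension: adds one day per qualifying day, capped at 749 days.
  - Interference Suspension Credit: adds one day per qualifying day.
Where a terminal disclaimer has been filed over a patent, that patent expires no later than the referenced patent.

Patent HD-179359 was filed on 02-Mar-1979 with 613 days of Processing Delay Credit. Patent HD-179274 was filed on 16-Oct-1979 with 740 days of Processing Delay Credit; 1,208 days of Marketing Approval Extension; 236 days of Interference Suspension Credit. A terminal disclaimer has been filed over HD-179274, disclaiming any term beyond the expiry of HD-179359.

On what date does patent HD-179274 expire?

2005-11-05

Natural term of HD-179274:
  Base: filing + 25 years → 16 October 2004.
  Processing Delay Credit: +740 days → 26 October 2006.
  Marketing Approval Extension: 1208 days claimed exceeds the 749-day cap, so +749 days → 13 November 2008.
  Interference Suspension Credit: +236 days → 7 July 2009.
Expiry of referenced patent HD-179359:
  Base: filing + 25 years → 2 March 2004.
  Processing Delay Credit: +613 days → 5 November 2005.
Terminal disclaimer: HD-179274 expires on the earlier of 7 July 2009 and 5 November 2005.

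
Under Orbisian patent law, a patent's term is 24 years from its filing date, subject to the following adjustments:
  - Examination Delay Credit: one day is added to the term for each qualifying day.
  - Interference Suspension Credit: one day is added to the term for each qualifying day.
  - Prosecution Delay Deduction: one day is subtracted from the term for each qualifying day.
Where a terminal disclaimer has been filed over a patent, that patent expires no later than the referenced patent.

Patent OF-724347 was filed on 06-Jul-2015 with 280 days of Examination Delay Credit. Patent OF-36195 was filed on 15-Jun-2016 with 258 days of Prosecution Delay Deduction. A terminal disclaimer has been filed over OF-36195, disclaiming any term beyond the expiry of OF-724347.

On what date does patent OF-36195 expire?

2039-10-01

Natural term of OF-36195:
  Base: filing + 24 years → 15 June 2040.
  Prosecution Delay Deduction: −258 days → 1 October 2039.
Expiry of referenced patent OF-724347:
  Base: filing + 24 years → 6 July 2039.
  Examination Delay Credit: +280 days → 11 April 2040.
Terminal disclaimer: OF-36195 expires on the earlier of 1 October 2039 and 11 April 2040.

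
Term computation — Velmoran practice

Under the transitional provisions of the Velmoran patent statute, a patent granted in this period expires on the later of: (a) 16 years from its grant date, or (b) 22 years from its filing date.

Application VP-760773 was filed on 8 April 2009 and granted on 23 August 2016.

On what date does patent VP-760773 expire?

(a) grant + 16 years → 23 August 2032.
(b) filing + 22 years → 8 April 2031.
Later of the two: 23 August 2032.

August 23, 2032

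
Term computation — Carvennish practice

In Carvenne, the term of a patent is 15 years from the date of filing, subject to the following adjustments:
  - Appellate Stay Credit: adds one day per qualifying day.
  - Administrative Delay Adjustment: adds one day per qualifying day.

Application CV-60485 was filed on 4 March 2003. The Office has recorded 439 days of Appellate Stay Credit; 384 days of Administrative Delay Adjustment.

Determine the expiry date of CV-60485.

Base term: filing date + 15 years → 4 March 2018.
Appellate Stay Credit: +439 days → 17 May 2019.
Administrative Delay Adjustment: +384 days → 4 June 2020.

June 4, 2020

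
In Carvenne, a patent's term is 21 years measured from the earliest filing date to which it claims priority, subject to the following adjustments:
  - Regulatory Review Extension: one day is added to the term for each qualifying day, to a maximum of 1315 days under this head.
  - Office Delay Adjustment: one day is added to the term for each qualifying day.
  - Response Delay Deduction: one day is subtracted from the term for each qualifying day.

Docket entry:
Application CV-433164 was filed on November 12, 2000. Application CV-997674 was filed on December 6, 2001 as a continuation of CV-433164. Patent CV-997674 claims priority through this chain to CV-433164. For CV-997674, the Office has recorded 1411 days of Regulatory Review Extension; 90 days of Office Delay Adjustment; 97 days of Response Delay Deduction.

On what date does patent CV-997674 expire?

Earliest priority filing: 12 November 2000.
Base term: 12 November 2000 + 21 years → 12 November 2021.
Regulatory Review Extension: 1411 days claimed exceeds the 1315-day cap, so +1315 days → 19 June 2025.
Office Delay Adjustment: +90 days → 17 September 2025.
Response Delay Deduction: −97 days → 12 June 2025.

June 12, 2025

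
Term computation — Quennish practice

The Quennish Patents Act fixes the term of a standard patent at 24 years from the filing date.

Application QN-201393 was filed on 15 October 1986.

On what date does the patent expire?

October 15, 2010

Filing date + 24 years → 15 October 2010.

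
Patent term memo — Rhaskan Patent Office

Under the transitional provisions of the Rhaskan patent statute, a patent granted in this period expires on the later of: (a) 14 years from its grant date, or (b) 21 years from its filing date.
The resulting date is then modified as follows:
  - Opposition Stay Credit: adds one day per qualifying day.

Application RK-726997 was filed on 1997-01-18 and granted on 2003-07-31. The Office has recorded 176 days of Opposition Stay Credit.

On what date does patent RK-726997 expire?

July 13, 2018

(a) grant + 14 years → 31 July 2017.
(b) filing + 21 years → 18 January 2018.
Later of the two: 18 January 2018.
Opposition Stay Credit: +176 days → 13 July 2018.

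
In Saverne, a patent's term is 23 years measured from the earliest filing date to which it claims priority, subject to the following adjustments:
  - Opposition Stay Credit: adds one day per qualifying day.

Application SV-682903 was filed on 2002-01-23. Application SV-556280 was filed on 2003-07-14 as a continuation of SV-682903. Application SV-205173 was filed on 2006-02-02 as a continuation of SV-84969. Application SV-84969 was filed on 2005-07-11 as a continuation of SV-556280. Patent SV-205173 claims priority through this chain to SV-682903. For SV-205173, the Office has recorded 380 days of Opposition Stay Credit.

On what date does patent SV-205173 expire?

February 7, 2026

Earliest priority filing: 23 January 2002.
Base term: 23 January 2002 + 23 years → 23 January 2025.
Opposition Stay Credit: +380 days → 7 February 2026.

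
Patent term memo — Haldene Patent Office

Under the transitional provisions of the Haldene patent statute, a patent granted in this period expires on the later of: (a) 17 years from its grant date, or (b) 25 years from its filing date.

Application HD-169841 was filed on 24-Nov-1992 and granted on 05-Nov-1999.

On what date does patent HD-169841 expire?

November 24, 2017

(a) grant + 17 years → 5 November 2016.
(b) filing + 25 years → 24 November 2017.
Later of the two: 24 November 2017.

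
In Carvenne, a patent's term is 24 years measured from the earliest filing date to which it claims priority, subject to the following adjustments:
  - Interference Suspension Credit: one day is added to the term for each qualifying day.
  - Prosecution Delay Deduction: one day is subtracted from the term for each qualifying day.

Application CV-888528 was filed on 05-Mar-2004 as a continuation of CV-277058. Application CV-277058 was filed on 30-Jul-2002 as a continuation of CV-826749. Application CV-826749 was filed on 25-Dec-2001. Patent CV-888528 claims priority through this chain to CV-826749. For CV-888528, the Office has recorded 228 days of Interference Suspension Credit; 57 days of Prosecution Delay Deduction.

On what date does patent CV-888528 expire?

Earliest priority filing: 25 December 2001.
Base term: 25 December 2001 + 24 years → 25 December 2025.
Interference Suspension Credit: +228 days → 10 August 2026.
Prosecution Delay Deduction: −57 days → 14 June 2026.

June 14, 2026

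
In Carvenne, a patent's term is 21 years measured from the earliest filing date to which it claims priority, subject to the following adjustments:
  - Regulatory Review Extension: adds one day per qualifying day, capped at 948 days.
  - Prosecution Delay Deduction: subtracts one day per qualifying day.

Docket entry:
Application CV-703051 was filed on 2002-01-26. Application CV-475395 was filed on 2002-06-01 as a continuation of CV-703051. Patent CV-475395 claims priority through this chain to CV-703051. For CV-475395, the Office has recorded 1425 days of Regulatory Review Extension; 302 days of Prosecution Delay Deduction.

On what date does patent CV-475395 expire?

Earliest priority filing: 26 January 2002.
Base term: 26 January 2002 + 21 years → 26 January 2023.
Regulatory Review Extension: 1425 days claimed exceeds the 948-day cap, so +948 days → 31 August 2025.
Prosecution Delay Deduction: −302 days → 2 November 2024.

2024-11-02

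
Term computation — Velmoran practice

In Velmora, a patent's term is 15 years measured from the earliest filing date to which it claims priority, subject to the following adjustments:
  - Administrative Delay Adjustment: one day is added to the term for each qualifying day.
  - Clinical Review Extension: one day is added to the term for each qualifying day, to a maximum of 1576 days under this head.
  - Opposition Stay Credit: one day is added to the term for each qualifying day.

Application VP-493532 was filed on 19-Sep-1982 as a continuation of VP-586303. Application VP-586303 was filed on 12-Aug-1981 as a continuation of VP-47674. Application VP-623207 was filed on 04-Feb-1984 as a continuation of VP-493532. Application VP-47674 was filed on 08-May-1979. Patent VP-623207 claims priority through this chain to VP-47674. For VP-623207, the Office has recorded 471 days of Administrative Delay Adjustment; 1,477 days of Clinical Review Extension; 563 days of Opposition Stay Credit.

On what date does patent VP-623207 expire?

Earliest priority filing: 8 May 1979.
Base term: 8 May 1979 + 15 years → 8 May 1994.
Administrative Delay Adjustment: +471 days → 22 August 1995.
Clinical Review Extension: 1477 days (within the 1576-day cap) → +1477 days → 7 September 1999.
Opposition Stay Credit: +563 days → 23 March 2001.

March 23, 2001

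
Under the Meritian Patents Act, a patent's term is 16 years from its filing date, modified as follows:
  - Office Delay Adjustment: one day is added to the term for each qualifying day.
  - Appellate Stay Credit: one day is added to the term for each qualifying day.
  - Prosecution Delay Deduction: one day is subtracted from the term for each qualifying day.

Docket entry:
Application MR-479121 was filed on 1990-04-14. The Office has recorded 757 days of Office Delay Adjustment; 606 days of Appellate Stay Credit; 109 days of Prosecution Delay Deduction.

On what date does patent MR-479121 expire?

Base term: filing date + 16 years → 14 April 2006.
Office Delay Adjustment: +757 days → 10 May 2008.
Appellate Stay Credit: +606 days → 6 January 2010.
Prosecution Delay Deduction: −109 days → 19 September 2009.

2009-09-19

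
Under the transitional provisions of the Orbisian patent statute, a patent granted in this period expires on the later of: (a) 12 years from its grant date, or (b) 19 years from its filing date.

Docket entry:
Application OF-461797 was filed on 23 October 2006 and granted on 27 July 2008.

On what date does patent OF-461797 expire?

2025-10-23

(a) grant + 12 years → 27 July 2020.
(b) filing + 19 years → 23 October 2025.
Later of the two: 23 October 2025.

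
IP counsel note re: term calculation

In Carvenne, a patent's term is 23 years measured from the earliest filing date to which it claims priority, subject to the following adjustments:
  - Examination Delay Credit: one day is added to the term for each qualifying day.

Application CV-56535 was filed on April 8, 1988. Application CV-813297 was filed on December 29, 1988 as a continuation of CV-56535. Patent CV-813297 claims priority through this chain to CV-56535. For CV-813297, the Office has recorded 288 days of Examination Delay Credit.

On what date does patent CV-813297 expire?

January 21, 2012

Earliest priority filing: 8 April 1988.
Base term: 8 April 1988 + 23 years → 8 April 2011.
Examination Delay Credit: +288 days → 21 January 2012.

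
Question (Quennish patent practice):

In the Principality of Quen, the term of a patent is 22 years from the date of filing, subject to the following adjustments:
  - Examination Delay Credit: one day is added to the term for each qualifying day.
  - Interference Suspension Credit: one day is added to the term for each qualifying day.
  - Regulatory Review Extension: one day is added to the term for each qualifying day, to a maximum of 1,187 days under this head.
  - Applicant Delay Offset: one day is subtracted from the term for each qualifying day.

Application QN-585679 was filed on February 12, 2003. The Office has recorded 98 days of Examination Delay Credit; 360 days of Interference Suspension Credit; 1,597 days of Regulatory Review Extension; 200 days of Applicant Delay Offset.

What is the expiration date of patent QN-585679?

2029-01-27

Base term: filing date + 22 years → 12 February 2025.
Examination Delay Credit: +98 days → 21 May 2025.
Interference Suspension Credit: +360 days → 16 May 2026.
Regulatory Review Extension: 1597 days claimed exceeds the 1187-day cap, so +1187 days → 15 August 2029.
Applicant Delay Offset: −200 days → 27 January 2029.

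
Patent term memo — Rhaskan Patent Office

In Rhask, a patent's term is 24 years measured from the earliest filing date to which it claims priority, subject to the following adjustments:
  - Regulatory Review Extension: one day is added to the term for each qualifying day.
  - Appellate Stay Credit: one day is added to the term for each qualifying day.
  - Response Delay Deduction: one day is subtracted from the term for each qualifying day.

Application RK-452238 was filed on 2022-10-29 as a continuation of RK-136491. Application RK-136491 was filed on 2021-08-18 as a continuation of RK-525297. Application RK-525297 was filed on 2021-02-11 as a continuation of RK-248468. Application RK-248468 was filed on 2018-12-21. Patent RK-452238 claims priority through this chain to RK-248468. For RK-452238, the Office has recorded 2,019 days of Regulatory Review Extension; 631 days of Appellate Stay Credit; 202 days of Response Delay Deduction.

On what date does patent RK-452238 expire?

September 3, 2049

Earliest priority filing: 21 December 2018.
Base term: 21 December 2018 + 24 years → 21 December 2042.
Regulatory Review Extension: +2019 days → 1 July 2048.
Appellate Stay Credit: +631 days → 24 March 2050.
Response Delay Deduction: −202 days → 3 September 2049.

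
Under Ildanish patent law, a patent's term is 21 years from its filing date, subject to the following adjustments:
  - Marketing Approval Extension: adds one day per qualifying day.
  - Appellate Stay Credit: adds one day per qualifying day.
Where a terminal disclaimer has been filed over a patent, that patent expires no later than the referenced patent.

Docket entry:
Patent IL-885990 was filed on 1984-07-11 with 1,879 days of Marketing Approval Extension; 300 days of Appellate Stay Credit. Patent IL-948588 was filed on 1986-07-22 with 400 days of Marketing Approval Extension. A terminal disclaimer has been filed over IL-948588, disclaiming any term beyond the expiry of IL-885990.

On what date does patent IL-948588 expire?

2008-08-25

Natural term of IL-948588:
  Base: filing + 21 years → 22 July 2007.
  Marketing Approval Extension: +400 days → 25 August 2008.
Expiry of referenced patent IL-885990:
  Base: filing + 21 years → 11 July 2005.
  Marketing Approval Extension: +1879 days → 2 September 2010.
  Appellate Stay Credit: +300 days → 29 June 2011.
Terminal disclaimer: IL-948588 expires on the earlier of 25 August 2008 and 29 June 2011.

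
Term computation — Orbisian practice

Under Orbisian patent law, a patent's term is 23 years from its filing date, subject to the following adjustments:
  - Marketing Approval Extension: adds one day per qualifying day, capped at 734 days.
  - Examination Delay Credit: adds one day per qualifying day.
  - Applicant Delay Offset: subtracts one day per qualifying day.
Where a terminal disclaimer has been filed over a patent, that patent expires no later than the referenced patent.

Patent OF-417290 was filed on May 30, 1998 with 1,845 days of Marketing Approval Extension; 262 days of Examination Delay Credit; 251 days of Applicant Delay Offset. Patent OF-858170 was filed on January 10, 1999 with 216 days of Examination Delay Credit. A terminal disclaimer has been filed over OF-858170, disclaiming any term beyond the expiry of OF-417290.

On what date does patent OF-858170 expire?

Natural term of OF-858170:
  Base: filing + 23 years → 10 January 2022.
  Examination Delay Credit: +216 days → 14 August 2022.
Expiry of referenced patent OF-417290:
  Base: filing + 23 years → 30 May 2021.
  Marketing Approval Extension: 1845 days claimed exceeds the 734-day cap, so +734 days → 3 June 2023.
  Examination Delay Credit: +262 days → 20 February 2024.
  Applicant Delay Offset: −251 days → 14 June 2023.
Terminal disclaimer: OF-858170 expires on the earlier of 14 August 2022 and 14 June 2023.

2022-08-14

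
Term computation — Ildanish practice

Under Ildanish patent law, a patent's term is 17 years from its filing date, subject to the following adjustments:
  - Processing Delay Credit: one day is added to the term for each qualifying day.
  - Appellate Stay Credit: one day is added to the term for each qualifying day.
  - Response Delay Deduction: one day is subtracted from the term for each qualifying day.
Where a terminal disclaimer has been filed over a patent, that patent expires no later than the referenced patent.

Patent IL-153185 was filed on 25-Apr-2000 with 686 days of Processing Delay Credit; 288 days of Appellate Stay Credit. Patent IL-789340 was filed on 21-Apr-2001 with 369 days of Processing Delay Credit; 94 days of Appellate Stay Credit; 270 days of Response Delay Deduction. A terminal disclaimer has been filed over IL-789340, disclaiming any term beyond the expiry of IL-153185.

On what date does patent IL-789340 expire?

October 31, 2018

Natural term of IL-789340:
  Base: filing + 17 years → 21 April 2018.
  Processing Delay Credit: +369 days → 25 April 2019.
  Appellate Stay Credit: +94 days → 28 July 2019.
  Response Delay Deduction: −270 days → 31 October 2018.
Expiry of referenced patent IL-153185:
  Base: filing + 17 years → 25 April 2017.
  Processing Delay Credit: +686 days → 12 March 2019.
  Appellate Stay Credit: +288 days → 25 December 2019.
Terminal disclaimer: IL-789340 expires on the earlier of 31 October 2018 and 25 December 2019.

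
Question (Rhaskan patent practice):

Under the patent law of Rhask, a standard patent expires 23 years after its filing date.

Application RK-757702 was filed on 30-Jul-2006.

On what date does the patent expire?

Filing date + 23 years → 30 July 2029.

July 30, 2029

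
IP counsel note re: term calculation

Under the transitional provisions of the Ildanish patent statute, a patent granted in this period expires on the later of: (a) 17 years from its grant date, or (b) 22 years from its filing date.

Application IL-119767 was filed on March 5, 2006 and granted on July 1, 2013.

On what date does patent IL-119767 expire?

2030-07-01

(a) grant + 17 years → 1 July 2030.
(b) filing + 22 years → 5 March 2028.
Later of the two: 1 July 2030.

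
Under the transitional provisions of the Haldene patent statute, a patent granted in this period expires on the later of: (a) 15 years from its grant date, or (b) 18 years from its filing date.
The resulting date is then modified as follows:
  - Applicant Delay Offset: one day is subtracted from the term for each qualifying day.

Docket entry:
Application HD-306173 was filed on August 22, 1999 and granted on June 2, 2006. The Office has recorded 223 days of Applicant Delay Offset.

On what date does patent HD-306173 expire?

(a) grant + 15 years → 2 June 2021.
(b) filing + 18 years → 22 August 2017.
Later of the two: 2 June 2021.
Applicant Delay Offset: −223 days → 22 October 2020.

October 22, 2020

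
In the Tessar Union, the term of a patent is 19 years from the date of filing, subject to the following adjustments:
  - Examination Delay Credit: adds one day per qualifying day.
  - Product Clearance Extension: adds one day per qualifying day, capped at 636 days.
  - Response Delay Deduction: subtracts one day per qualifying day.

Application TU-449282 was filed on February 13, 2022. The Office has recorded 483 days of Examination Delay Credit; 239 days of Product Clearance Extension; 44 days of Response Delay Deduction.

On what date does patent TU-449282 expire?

Base term: filing date + 19 years → 13 February 2041.
Examination Delay Credit: +483 days → 11 June 2042.
Product Clearance Extension: 239 days (within the 636-day cap) → +239 days → 5 February 2043.
Response Delay Deduction: −44 days → 23 December 2042.

2042-12-23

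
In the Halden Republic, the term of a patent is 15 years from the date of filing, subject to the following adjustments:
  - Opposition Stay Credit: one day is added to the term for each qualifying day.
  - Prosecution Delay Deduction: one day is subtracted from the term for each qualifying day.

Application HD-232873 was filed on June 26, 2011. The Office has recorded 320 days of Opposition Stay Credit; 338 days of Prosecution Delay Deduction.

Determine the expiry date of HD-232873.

Base term: filing date + 15 years → 26 June 2026.
Opposition Stay Credit: +320 days → 12 May 2027.
Prosecution Delay Deduction: −338 days → 8 June 2026.

June 8, 2026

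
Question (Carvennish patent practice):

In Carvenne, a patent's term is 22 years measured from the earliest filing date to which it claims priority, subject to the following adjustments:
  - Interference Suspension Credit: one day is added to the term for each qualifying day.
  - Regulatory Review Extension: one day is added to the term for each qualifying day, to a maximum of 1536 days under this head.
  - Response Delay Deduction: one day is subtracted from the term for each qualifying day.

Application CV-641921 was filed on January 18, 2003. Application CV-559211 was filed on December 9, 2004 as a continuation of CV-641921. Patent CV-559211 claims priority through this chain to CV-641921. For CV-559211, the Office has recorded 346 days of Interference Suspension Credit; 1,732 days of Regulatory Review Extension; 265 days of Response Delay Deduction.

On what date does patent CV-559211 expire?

Earliest priority filing: 18 January 2003.
Base term: 18 January 2003 + 22 years → 18 January 2025.
Interference Suspension Credit: +346 days → 30 December 2025.
Regulatory Review Extension: 1732 days claimed exceeds the 1536-day cap, so +1536 days → 15 March 2030.
Response Delay Deduction: −265 days → 23 June 2029.

June 23, 2029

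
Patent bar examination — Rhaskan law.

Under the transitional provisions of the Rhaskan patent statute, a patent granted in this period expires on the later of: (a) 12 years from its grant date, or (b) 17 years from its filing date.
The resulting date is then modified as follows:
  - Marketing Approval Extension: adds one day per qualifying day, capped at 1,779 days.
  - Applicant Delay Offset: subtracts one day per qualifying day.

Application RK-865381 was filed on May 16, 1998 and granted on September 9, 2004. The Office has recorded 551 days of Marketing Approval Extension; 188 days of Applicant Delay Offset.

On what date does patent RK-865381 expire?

(a) grant + 12 years → 9 September 2016.
(b) filing + 17 years → 16 May 2015.
Later of the two: 9 September 2016.
Marketing Approval Extension: 551 days (within the 1779-day cap) → +551 days → 14 March 2018.
Applicant Delay Offset: −188 days → 7 September 2017.

September 7, 2017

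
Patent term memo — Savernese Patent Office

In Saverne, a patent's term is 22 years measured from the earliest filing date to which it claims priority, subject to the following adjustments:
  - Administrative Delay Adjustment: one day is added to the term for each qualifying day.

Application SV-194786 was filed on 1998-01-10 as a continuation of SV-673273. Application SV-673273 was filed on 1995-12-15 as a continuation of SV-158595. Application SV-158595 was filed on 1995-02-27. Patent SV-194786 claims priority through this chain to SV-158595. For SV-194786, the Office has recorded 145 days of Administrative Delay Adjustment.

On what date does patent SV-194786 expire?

2017-07-22

Earliest priority filing: 27 February 1995.
Base term: 27 February 1995 + 22 years → 27 February 2017.
Administrative Delay Adjustment: +145 days → 22 July 2017.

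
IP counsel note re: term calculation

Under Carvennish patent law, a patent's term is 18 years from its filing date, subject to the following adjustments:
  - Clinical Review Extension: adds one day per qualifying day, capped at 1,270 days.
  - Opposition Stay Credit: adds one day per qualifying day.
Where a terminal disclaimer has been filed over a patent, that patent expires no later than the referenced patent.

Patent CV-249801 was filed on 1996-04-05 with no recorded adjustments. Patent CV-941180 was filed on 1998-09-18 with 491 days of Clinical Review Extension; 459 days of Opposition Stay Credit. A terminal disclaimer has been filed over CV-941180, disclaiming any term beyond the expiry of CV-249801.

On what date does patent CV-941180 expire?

Natural term of CV-941180:
  Base: filing + 18 years → 18 September 2016.
  Clinical Review Extension: 491 days (within the 1270-day cap) → +491 days → 22 January 2018.
  Opposition Stay Credit: +459 days → 26 April 2019.
Expiry of referenced patent CV-249801:
  Base: filing + 18 years → 5 April 2014.
Terminal disclaimer: CV-941180 expires on the earlier of 26 April 2019 and 5 April 2014.

2014-04-05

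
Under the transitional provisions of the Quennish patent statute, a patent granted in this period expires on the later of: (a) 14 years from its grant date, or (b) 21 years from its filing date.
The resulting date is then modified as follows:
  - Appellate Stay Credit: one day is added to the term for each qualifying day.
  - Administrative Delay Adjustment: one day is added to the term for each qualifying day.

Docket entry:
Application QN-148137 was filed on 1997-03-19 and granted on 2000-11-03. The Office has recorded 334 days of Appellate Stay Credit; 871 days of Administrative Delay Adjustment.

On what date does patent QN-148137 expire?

(a) grant + 14 years → 3 November 2014.
(b) filing + 21 years → 19 March 2018.
Later of the two: 19 March 2018.
Appellate Stay Credit: +334 days → 16 February 2019.
Administrative Delay Adjustment: +871 days → 6 July 2021.

2021-07-06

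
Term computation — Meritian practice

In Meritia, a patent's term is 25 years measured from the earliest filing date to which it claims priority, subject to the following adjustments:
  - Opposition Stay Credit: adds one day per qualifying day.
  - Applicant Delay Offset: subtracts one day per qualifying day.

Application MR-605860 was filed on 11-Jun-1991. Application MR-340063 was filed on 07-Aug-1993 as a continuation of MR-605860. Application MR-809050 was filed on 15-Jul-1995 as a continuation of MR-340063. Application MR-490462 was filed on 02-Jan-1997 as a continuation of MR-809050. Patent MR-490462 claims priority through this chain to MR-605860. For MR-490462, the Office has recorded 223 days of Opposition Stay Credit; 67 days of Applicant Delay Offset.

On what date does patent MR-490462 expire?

Earliest priority filing: 11 June 1991.
Base term: 11 June 1991 + 25 years → 11 June 2016.
Opposition Stay Credit: +223 days → 20 January 2017.
Applicant Delay Offset: −67 days → 14 November 2016.

2016-11-14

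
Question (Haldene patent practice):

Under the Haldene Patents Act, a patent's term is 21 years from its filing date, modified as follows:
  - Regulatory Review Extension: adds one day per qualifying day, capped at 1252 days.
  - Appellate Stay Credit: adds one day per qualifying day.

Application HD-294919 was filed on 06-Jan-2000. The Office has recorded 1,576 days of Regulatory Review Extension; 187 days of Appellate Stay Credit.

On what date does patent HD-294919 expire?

2024-12-15

Base term: filing date + 21 years → 6 January 2021.
Regulatory Review Extension: 1576 days claimed exceeds the 1252-day cap, so +1252 days → 11 June 2024.
Appellate Stay Credit: +187 days → 15 December 2024.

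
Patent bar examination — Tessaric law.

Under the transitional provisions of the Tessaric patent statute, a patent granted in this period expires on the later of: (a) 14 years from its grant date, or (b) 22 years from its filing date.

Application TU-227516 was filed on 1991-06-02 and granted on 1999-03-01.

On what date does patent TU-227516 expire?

June 2, 2013

(a) grant + 14 years → 1 March 2013.
(b) filing + 22 years → 2 June 2013.
Later of the two: 2 June 2013.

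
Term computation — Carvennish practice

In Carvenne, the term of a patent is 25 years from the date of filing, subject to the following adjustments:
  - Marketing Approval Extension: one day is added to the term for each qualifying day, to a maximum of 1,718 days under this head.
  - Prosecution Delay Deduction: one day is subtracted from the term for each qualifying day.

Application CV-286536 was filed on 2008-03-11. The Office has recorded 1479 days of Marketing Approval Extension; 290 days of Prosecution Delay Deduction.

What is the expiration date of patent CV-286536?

Base term: filing date + 25 years → 11 March 2033.
Marketing Approval Extension: 1479 days (within the 1718-day cap) → +1479 days → 29 March 2037.
Prosecution Delay Deduction: −290 days → 12 June 2036.

June 12, 2036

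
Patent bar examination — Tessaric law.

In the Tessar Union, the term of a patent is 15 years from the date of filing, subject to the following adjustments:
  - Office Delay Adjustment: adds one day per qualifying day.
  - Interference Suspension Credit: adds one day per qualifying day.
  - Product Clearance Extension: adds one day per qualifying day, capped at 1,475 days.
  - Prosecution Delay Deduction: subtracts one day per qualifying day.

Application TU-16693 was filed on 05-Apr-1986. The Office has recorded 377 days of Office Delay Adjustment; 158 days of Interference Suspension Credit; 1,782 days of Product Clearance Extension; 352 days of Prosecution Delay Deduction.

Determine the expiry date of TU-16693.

2005-10-19

Base term: filing date + 15 years → 5 April 2001.
Office Delay Adjustment: +377 days → 17 April 2002.
Interference Suspension Credit: +158 days → 22 September 2002.
Product Clearance Extension: 1782 days claimed exceeds the 1475-day cap, so +1475 days → 6 October 2006.
Prosecution Delay Deduction: −352 days → 19 October 2005.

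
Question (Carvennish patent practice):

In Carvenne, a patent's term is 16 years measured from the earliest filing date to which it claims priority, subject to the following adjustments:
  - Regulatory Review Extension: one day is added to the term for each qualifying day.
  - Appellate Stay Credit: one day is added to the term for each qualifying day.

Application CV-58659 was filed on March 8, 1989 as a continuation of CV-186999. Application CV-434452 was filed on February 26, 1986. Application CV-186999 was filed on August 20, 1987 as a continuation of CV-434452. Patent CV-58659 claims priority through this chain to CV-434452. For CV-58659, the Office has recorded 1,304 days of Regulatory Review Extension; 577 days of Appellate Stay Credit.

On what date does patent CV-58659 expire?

2007-04-22

Earliest priority filing: 26 February 1986.
Base term: 26 February 1986 + 16 years → 26 February 2002.
Regulatory Review Extension: +1304 days → 22 September 2005.
Appellate Stay Credit: +577 days → 22 April 2007.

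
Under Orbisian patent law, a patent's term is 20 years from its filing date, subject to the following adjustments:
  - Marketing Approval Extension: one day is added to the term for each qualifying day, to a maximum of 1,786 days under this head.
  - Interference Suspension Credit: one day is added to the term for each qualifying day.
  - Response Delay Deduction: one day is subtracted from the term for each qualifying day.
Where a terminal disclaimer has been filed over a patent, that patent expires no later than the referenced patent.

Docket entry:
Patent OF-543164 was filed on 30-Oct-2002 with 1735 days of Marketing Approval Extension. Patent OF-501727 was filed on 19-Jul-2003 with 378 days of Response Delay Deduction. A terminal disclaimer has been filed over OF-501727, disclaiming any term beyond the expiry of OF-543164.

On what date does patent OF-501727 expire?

July 6, 2022

Natural term of OF-501727:
  Base: filing + 20 years → 19 July 2023.
  Response Delay Deduction: −378 days → 6 July 2022.
Expiry of referenced patent OF-543164:
  Base: filing + 20 years → 30 October 2022.
  Marketing Approval Extension: 1735 days (within the 1786-day cap) → +1735 days → 31 July 2027.
Terminal disclaimer: OF-501727 expires on the earlier of 6 July 2022 and 31 July 2027.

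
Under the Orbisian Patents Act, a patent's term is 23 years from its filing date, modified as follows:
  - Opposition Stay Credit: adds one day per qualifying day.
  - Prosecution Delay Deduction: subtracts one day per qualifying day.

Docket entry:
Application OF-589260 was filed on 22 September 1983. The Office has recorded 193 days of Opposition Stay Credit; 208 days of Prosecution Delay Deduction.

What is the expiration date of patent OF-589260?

2006-09-07

Base term: filing date + 23 years → 22 September 2006.
Opposition Stay Credit: +193 days → 3 April 2007.
Prosecution Delay Deduction: −208 days → 7 September 2006.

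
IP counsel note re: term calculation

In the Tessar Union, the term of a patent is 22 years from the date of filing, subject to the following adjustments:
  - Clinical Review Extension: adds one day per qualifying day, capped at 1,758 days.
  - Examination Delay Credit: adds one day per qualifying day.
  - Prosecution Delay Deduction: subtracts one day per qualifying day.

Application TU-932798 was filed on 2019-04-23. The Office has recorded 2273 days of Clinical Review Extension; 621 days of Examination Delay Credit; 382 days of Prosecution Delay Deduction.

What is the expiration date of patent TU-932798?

2046-10-11

Base term: filing date + 22 years → 23 April 2041.
Clinical Review Extension: 2273 days claimed exceeds the 1758-day cap, so +1758 days → 14 February 2046.
Examination Delay Credit: +621 days → 28 October 2047.
Prosecution Delay Deduction: −382 days → 11 October 2046.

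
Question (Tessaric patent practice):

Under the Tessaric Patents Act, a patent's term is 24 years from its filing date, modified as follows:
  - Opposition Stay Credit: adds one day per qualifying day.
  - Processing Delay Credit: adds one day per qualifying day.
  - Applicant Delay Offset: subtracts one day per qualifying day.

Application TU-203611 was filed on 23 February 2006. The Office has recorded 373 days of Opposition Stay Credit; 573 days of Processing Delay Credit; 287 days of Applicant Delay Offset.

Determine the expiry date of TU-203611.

2031-12-14

Base term: filing date + 24 years → 23 February 2030.
Opposition Stay Credit: +373 days → 3 March 2031.
Processing Delay Credit: +573 days → 26 September 2032.
Applicant Delay Offset: −287 days → 14 December 2031.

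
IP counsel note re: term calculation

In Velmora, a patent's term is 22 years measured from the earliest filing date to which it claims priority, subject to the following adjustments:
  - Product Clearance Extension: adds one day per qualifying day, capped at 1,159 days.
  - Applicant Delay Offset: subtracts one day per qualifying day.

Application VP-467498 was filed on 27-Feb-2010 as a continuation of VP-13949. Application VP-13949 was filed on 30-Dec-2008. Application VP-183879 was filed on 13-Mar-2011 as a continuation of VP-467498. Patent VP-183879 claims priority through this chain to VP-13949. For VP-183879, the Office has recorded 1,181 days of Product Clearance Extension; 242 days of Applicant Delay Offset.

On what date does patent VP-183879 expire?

2033-07-04

Earliest priority filing: 30 December 2008.
Base term: 30 December 2008 + 22 years → 30 December 2030.
Product Clearance Extension: 1181 days claimed exceeds the 1159-day cap, so +1159 days → 3 March 2034.
Applicant Delay Offset: −242 days → 4 July 2033.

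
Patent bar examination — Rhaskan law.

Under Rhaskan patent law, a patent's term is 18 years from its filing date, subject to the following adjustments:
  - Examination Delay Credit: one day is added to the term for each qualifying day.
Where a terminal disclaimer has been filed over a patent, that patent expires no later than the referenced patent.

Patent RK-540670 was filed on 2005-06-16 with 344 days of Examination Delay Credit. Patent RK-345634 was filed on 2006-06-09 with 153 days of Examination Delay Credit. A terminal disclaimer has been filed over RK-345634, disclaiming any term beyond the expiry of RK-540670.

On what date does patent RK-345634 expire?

2024-05-25

Natural term of RK-345634:
  Base: filing + 18 years → 9 June 2024.
  Examination Delay Credit: +153 days → 9 November 2024.
Expiry of referenced patent RK-540670:
  Base: filing + 18 years → 16 June 2023.
  Examination Delay Credit: +344 days → 25 May 2024.
Terminal disclaimer: RK-345634 expires on the earlier of 9 November 2024 and 25 May 2024.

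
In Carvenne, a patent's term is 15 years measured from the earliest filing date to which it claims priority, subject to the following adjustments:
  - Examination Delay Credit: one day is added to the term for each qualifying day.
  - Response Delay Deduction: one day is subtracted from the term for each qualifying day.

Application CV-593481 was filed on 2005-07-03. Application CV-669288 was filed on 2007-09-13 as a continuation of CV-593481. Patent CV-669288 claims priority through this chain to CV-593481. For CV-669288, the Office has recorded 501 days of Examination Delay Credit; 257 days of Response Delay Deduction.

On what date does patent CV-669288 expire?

March 4, 2021

Earliest priority filing: 3 July 2005.
Base term: 3 July 2005 + 15 years → 3 July 2020.
Examination Delay Credit: +501 days → 16 November 2021.
Response Delay Deduction: −257 days → 4 March 2021.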